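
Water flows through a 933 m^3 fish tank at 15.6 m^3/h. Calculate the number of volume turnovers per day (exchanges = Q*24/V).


Daily flow volume = 15.6 m^3/h * 24 h = 374.4 m^3/day
Exchanges = daily flow / tank volume = 374.4 / 933 = 0.401286 exchanges/day

0.401286 exchanges/day


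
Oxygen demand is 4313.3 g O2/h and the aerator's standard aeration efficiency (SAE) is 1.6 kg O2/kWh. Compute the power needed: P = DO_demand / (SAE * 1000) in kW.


SAE in g O2/kWh = 1.6 * 1000 = 1600 g/kWh
P = DO_demand / SAE_g = 4313.3 / 1600 = 2.69581 kW

2.69581 kW


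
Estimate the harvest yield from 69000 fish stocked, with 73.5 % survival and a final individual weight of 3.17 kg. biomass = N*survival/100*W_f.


Survivors = 69000 * 73.5/100 = 50715 fish
Harvest biomass = survivors * W_f = 50715 * 3.17 = 160766.55 kg

160766.55 kg


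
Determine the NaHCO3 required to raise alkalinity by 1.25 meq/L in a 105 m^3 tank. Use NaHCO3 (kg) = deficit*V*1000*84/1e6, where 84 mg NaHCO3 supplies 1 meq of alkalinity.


Tank volume in L = 105 m^3 * 1000 = 105000 L
Total meq required = 1.25 meq/L * 105000 L = 131250 meq
NaHCO3 mass = 131250 meq * 84 mg/meq / 1e6 = 11.025 kg

11.025 kg


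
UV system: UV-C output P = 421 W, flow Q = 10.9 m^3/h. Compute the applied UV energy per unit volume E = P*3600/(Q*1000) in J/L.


Energy delivered per hour = 421 W * 3600 s = 1515600 J/h
Volume treated per hour = 10.9 m^3/h * 1000 = 10900 L/h
dose = 1515600 / 10900 = 139.046 J/L

139.046 J/L


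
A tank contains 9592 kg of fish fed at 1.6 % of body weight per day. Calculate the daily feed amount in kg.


Feeding rate fraction = 1.6% / 100 = 0.016
Daily feed = 9592 kg * 0.016 = 153.472 kg/day

153.472 kg/day


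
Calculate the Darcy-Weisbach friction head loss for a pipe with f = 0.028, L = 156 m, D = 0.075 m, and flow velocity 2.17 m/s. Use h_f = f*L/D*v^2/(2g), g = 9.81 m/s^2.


v^2 = 2.17^2 = 4.7089 m^2/s^2
L/D = 156/0.075 = 2080
h_f = f*(L/D)*v^2/(2g) = 0.028 * 2080 * 4.7089 / 19.62 = 13.9779 m

13.9779 m


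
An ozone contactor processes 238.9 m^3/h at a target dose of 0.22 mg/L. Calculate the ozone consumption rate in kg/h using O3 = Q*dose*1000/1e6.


O3 demand (mg/h) = Q * dose * 1000 = 238.9 * 0.22 * 1000 = 52558 mg/h
Convert mg to kg: 52558 / 1e6 = 0.052558 kg/h

0.052558 kg/h


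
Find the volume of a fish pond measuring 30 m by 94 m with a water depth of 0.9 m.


Base area = L * W = 30 * 94 = 2820 m^2
Volume = area * depth = 2820 * 0.9 = 2538 m^3

2538 m^3


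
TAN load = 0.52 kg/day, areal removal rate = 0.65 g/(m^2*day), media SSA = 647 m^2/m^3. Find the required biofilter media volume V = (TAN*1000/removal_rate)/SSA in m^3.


A = 0.52*1000 / 0.65 = 800 m^2
V = 800 / 647 = 1.23648

1.23648 m^3


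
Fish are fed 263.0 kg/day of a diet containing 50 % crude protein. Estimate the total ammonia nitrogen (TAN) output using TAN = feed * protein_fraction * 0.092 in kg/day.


Protein in feed = 263.0 * 50/100 = 131.5 kg/day
TAN = protein * 0.092 = 131.5 * 0.092 = 12.098 kg/day

12.098 kg/day


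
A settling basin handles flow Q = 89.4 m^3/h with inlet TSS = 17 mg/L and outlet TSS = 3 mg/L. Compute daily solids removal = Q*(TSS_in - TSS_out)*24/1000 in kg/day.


Concentration drop: TSS_in - TSS_out = 17 - 3 = 14 mg/L
Hourly solids removed = Q * dTSS = 89.4 m^3/h * 14 mg/L = 1251.6 g/h  (m^3/h * mg/L = g/h)
Daily solids removed = 1251.6 * 24 = 30038.4 g/day
Convert g to kg: 30038.4 / 1000 = 30.0384 kg/day

30.0384 kg/day


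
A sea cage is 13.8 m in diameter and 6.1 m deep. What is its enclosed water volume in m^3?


r = d/2 = 13.8/2 = 6.9 m
Base area = pi*r^2 = pi*6.9^2 = 149.57123 m^2
Volume = 149.57123 * 6.1 = 912.385 m^3

912.385 m^3


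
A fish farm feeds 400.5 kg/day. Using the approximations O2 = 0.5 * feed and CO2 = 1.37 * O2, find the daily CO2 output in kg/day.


O2 = 400.5 * 0.5 = 200.25
CO2 = 200.25 * 1.37 = 274.3425

274.3425 kg/day


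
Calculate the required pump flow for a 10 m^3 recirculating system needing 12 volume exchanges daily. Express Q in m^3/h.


Daily recirculation volume = 10 m^3 * 12 = 120 m^3/day
Flow rate Q = daily volume / 24 h = 120 / 24 = 5 m^3/h

5 m^3/h


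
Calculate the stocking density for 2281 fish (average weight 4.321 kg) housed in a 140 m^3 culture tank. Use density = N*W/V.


Total biomass = 2281 fish * 4.321 kg = 9856.201 kg
Density = total biomass / volume = 9856.201 / 140 = 70.4014 kg/m^3

70.4014 kg/m^3


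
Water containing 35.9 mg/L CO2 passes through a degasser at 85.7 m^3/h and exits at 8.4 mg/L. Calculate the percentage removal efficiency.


CO2_out / CO2_in = 8.4 / 35.9 = 0.23398329
Fraction remaining = 0.23398329
efficiency = (1 - 0.23398329) * 100 = 76.6017 %

76.6017 %


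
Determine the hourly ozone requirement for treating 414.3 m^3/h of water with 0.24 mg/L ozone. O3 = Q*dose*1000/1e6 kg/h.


O3 demand (mg/h) = Q * dose * 1000 = 414.3 * 0.24 * 1000 = 99432 mg/h
Convert mg to kg: 99432 / 1e6 = 0.099432 kg/h

0.099432 kg/h


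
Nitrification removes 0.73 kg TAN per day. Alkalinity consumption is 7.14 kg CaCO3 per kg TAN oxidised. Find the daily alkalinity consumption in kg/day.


Alkalinity factor: 7.14 kg CaCO3 consumed per kg TAN nitrified
alk = 0.73 kg TAN * 7.14 = 5.2122 kg CaCO3/day

5.2122 kg CaCO3/day


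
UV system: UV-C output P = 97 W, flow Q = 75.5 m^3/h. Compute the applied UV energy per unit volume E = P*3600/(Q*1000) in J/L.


Energy delivered per hour = 97 W * 3600 s = 349200 J/h
Volume treated per hour = 75.5 m^3/h * 1000 = 75500 L/h
dose = 349200 / 75500 = 4.62517 J/L

4.62517 J/L


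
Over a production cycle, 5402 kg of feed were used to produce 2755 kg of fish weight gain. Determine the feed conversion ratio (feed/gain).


FCR = feed consumed / weight gained
FCR = 5402 kg / 2755 kg = 1.9608

1.9608


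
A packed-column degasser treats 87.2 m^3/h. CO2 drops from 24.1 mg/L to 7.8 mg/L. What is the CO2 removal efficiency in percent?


CO2_out / CO2_in = 7.8 / 24.1 = 0.32365145
Fraction remaining = 0.32365145
efficiency = (1 - 0.32365145) * 100 = 67.6349 %

67.6349 %


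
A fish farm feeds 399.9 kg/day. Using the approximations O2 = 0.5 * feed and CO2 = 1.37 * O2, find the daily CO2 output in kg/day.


O2 = 399.9 * 0.5 = 199.95
CO2 = 199.95 * 1.37 = 273.9315

273.9315 kg/day


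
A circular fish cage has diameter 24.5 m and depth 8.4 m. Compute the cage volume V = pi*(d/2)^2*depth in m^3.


r = d/2 = 24.5/2 = 12.25 m
Base area = pi*r^2 = pi*12.25^2 = 471.43525 m^2
Volume = 471.43525 * 8.4 = 3960.06 m^3

3960.06 m^3


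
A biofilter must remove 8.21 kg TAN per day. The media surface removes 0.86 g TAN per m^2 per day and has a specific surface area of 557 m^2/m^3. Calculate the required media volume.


A = 8.21*1000 / 0.86 = 9546.5116 m^2
V = 9546.5116 / 557 = 17.1392

17.1392 m^3


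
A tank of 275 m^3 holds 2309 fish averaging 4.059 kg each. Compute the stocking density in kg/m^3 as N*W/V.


Total biomass = 2309 fish * 4.059 kg = 9372.231 kg
Density = total biomass / volume = 9372.231 / 275 = 34.0808 kg/m^3

34.0808 kg/m^3


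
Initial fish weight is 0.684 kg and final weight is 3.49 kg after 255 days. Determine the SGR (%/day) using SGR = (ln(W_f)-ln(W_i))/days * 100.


ln(W_f) = ln(3.49) = 1.2499017
ln(W_i) = ln(0.684) = -0.37979736
ln(W_f) - ln(W_i) = 1.2499017 - -0.37979736 = 1.6296991
SGR = 1.6296991 / 255 * 100 = 0.639098 %/day

0.639098 %/day


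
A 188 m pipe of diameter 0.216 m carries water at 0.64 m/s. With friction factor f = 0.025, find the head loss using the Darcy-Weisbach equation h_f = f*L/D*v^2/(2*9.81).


v^2 = 0.64^2 = 0.4096 m^2/s^2
L/D = 188/0.216 = 870.37037
h_f = f*(L/D)*v^2/(2g) = 0.025 * 870.37037 * 0.4096 / 19.62 = 0.454261 m

0.454261 m


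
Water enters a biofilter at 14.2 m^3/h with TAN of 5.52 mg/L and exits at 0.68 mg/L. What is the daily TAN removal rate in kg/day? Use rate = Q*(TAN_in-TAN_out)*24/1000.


Concentration drop: TAN_in - TAN_out = 5.52 - 0.68 = 4.84 mg/L
Hourly TAN removed = Q * dTAN = 14.2 m^3/h * 4.84 mg/L = 68.728 g/h  (m^3/h * mg/L = g/h)
Daily TAN removed = 68.728 * 24 = 1649.472 g/day
Convert to kg/day: 1649.472 / 1000 = 1.649472 kg/day

1.649472 kg/day


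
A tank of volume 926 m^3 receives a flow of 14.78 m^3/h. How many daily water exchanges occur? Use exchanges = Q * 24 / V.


Daily flow volume = 14.78 m^3/h * 24 h = 354.72 m^3/day
Exchanges = daily flow / tank volume = 354.72 / 926 = 0.383067 exchanges/day

0.383067 exchanges/day


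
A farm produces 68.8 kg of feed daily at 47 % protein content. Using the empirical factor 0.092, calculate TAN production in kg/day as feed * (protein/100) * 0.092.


Protein in feed = 68.8 * 47/100 = 32.336 kg/day
TAN = protein * 0.092 = 32.336 * 0.092 = 2.974912 kg/day

2.974912 kg/day


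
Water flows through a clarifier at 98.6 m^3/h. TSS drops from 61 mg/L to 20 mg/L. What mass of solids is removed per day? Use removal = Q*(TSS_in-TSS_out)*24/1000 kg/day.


Concentration drop: TSS_in - TSS_out = 61 - 20 = 41 mg/L
Hourly solids removed = Q * dTSS = 98.6 m^3/h * 41 mg/L = 4042.6 g/h  (m^3/h * mg/L = g/h)
Daily solids removed = 4042.6 * 24 = 97022.4 g/day
Convert g to kg: 97022.4 / 1000 = 97.0224 kg/day

97.0224 kg/day


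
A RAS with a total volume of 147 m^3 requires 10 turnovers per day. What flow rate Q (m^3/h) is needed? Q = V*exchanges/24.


Daily recirculation volume = 147 m^3 * 10 = 1470 m^3/day
Flow rate Q = daily volume / 24 h = 1470 / 24 = 61.25 m^3/h

61.25 m^3/h


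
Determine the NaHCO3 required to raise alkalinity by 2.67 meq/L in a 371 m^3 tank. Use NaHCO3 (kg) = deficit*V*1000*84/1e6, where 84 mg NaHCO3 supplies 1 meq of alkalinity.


Tank volume in L = 371 m^3 * 1000 = 371000 L
Total meq required = 2.67 meq/L * 371000 L = 990570 meq
NaHCO3 mass = 990570 meq * 84 mg/meq / 1e6 = 83.2079 kg

83.2079 kg


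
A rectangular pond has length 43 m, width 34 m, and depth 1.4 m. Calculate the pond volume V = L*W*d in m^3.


Base area = L * W = 43 * 34 = 1462 m^2
Volume = area * depth = 1462 * 1.4 = 2046.8 m^3

2046.8 m^3


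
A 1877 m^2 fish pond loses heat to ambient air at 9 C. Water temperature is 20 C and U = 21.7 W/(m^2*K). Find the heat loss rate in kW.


Temperature difference dT = 20 - 9 = 11 K
Heat loss (W) = U * A * dT = 21.7 * 1877 * 11 = 448039.9 W
Convert to kW: 448039.9 / 1000 = 448.0399 kW

448.0399 kW


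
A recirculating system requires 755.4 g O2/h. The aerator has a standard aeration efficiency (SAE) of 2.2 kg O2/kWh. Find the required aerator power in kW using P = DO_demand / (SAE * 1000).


SAE in g O2/kWh = 2.2 * 1000 = 2200 g/kWh
P = DO_demand / SAE_g = 755.4 / 2200 = 0.343364 kW

0.343364 kW


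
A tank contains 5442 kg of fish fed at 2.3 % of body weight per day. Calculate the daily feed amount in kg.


Feeding rate fraction = 2.3% / 100 = 0.023
Daily feed = 5442 kg * 0.023 = 125.166 kg/day

125.166 kg/day


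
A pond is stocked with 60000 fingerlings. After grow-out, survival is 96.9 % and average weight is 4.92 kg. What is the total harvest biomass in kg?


Survivors = 60000 * 96.9/100 = 58140 fish
Harvest biomass = survivors * W_f = 58140 * 4.92 = 286048.8 kg

286048.8 kg


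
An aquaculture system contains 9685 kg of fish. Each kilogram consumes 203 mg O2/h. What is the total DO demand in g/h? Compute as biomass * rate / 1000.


Total O2 consumption (mg/h) = 9685 kg * 203 mg/(kg*h) = 1966055 mg/h
Convert to g/h: 1966055 / 1000 = 1966.055 g/h

1966.055 g/h


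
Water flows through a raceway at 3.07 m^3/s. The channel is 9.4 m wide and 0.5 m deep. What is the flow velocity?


Cross-sectional area = W * d = 9.4 * 0.5 = 4.7 m^2
Velocity = Q / A = 3.07 / 4.7 = 0.653191 m/s

0.653191 m/s


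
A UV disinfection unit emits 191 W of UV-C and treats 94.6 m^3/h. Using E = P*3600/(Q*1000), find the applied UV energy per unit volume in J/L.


Energy delivered per hour = 191 W * 3600 s = 687600 J/h
Volume treated per hour = 94.6 m^3/h * 1000 = 94600 L/h
dose = 687600 / 94600 = 7.2685 J/L

7.2685 J/L


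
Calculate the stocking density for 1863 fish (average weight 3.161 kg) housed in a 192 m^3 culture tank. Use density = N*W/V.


Total biomass = 1863 fish * 3.161 kg = 5888.943 kg
Density = total biomass / volume = 5888.943 / 192 = 30.6716 kg/m^3

30.6716 kg/m^3


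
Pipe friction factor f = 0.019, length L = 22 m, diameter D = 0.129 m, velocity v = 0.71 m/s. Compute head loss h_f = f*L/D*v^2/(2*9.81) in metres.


v^2 = 0.71^2 = 0.5041 m^2/s^2
L/D = 22/0.129 = 170.54264
h_f = f*(L/D)*v^2/(2g) = 0.019 * 170.54264 * 0.5041 / 19.62 = 0.0832538 m

0.0832538 m


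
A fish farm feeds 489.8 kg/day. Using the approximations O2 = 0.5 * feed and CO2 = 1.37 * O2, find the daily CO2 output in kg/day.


O2 = 489.8 * 0.5 = 244.9
CO2 = 244.9 * 1.37 = 335.513

335.513 kg/day


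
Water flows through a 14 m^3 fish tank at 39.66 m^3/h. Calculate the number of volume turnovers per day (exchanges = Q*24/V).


Daily flow volume = 39.66 m^3/h * 24 h = 951.84 m^3/day
Exchanges = daily flow / tank volume = 951.84 / 14 = 67.9886 exchanges/day

67.9886 exchanges/day


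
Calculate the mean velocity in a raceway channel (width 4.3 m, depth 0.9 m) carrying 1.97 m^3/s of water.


Cross-sectional area = W * d = 4.3 * 0.9 = 3.87 m^2
Velocity = Q / A = 1.97 / 3.87 = 0.509044 m/s

0.509044 m/s


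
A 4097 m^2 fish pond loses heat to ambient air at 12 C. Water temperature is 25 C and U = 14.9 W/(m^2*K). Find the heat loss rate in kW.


Temperature difference dT = 25 - 12 = 13 K
Heat loss (W) = U * A * dT = 14.9 * 4097 * 13 = 793588.9 W
Convert to kW: 793588.9 / 1000 = 793.5889 kW

793.5889 kW


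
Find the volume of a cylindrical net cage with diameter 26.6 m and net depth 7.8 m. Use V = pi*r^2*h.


r = d/2 = 26.6/2 = 13.3 m
Base area = pi*r^2 = pi*13.3^2 = 555.71632 m^2
Volume = 555.71632 * 7.8 = 4334.59 m^3

4334.59 m^3


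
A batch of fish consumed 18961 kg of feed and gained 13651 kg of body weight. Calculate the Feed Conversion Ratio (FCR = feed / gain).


FCR = feed consumed / weight gained
FCR = 18961 kg / 13651 kg = 1.38898

1.38898


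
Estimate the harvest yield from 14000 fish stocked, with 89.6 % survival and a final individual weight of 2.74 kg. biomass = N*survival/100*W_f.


Survivors = 14000 * 89.6/100 = 12544 fish
Harvest biomass = survivors * W_f = 12544 * 2.74 = 34370.56 kg

34370.56 kg


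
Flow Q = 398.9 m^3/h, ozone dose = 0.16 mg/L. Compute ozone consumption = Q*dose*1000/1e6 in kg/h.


O3 demand (mg/h) = Q * dose * 1000 = 398.9 * 0.16 * 1000 = 63824 mg/h
Convert mg to kg: 63824 / 1e6 = 0.063824 kg/h

0.063824 kg/h


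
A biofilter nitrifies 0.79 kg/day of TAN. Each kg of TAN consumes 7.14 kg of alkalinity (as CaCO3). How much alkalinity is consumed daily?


Alkalinity factor: 7.14 kg CaCO3 consumed per kg TAN nitrified
alk = 0.79 kg TAN * 7.14 = 5.6406 kg CaCO3/day

5.6406 kg CaCO3/day


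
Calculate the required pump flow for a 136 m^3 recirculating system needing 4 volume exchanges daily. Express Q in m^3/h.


Daily recirculation volume = 136 m^3 * 4 = 544 m^3/day
Flow rate Q = daily volume / 24 h = 544 / 24 = 22.6667 m^3/h

22.6667 m^3/h


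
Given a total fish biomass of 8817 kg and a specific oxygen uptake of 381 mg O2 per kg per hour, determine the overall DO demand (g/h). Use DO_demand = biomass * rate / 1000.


Total O2 consumption (mg/h) = 8817 kg * 381 mg/(kg*h) = 3359277 mg/h
Convert to g/h: 3359277 / 1000 = 3359.277 g/h

3359.277 g/h


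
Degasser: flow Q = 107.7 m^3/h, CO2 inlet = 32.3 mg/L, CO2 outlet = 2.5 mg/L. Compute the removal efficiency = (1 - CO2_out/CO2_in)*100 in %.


CO2_out / CO2_in = 2.5 / 32.3 = 0.077399381
Fraction remaining = 0.077399381
efficiency = (1 - 0.077399381) * 100 = 92.2601 %

92.2601 %


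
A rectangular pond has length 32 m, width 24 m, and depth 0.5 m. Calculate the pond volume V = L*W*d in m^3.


Base area = L * W = 32 * 24 = 768 m^2
Volume = area * depth = 768 * 0.5 = 384 m^3

384 m^3


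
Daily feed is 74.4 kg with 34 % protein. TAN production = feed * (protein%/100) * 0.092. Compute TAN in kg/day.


Protein in feed = 74.4 * 34/100 = 25.296 kg/day
TAN = protein * 0.092 = 25.296 * 0.092 = 2.327232 kg/day

2.327232 kg/day


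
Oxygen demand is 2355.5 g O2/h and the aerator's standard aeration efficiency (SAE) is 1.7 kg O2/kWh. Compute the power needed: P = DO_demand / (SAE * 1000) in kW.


SAE in g O2/kWh = 1.7 * 1000 = 1700 g/kWh
P = DO_demand / SAE_g = 2355.5 / 1700 = 1.38559 kW

1.38559 kW


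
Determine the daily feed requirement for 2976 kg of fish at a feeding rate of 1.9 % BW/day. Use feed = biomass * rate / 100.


Feeding rate fraction = 1.9% / 100 = 0.019
Daily feed = 2976 kg * 0.019 = 56.544 kg/day

56.544 kg/day


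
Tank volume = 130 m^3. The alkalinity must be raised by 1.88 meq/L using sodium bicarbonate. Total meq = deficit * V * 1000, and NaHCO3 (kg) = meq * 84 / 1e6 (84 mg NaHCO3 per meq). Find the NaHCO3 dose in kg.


Tank volume in L = 130 m^3 * 1000 = 130000 L
Total meq required = 1.88 meq/L * 130000 L = 244400 meq
NaHCO3 mass = 244400 meq * 84 mg/meq / 1e6 = 20.5296 kg

20.5296 kg


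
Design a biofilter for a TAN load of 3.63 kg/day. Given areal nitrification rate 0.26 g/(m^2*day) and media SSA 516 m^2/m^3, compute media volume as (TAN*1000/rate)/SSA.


A = 3.63*1000 / 0.26 = 13961.538 m^2
V = 13961.538 / 516 = 27.0572

27.0572 m^3


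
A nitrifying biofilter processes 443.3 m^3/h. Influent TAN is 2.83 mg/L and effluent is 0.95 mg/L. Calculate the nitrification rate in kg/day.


Concentration drop: TAN_in - TAN_out = 2.83 - 0.95 = 1.88 mg/L
Hourly TAN removed = Q * dTAN = 443.3 m^3/h * 1.88 mg/L = 833.404 g/h  (m^3/h * mg/L = g/h)
Daily TAN removed = 833.404 * 24 = 20001.696 g/day
Convert to kg/day: 20001.696 / 1000 = 20.001696 kg/day

20.001696 kg/day


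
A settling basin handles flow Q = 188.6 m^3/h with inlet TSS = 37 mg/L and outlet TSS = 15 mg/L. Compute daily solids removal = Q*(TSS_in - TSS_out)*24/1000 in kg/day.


Concentration drop: TSS_in - TSS_out = 37 - 15 = 22 mg/L
Hourly solids removed = Q * dTSS = 188.6 m^3/h * 22 mg/L = 4149.2 g/h  (m^3/h * mg/L = g/h)
Daily solids removed = 4149.2 * 24 = 99580.8 g/day
Convert g to kg: 99580.8 / 1000 = 99.5808 kg/day

99.5808 kg/day


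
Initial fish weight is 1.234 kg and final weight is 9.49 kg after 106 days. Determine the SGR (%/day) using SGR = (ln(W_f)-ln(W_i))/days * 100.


ln(W_f) = ln(9.49) = 2.2502386
ln(W_i) = ln(1.234) = 0.21026093
ln(W_f) - ln(W_i) = 2.2502386 - 0.21026093 = 2.0399777
SGR = 2.0399777 / 106 * 100 = 1.92451 %/day

1.92451 %/day


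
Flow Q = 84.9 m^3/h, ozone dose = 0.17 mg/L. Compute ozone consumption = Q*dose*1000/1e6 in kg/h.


O3 demand (mg/h) = Q * dose * 1000 = 84.9 * 0.17 * 1000 = 14433 mg/h
Convert mg to kg: 14433 / 1e6 = 0.014433 kg/h

0.014433 kg/h


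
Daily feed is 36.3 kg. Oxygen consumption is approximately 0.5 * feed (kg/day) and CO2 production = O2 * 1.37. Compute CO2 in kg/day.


O2 = 36.3 * 0.5 = 18.15
CO2 = 18.15 * 1.37 = 24.8655

24.8655 kg/day


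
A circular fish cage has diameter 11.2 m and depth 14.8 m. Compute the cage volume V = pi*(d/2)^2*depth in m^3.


r = d/2 = 11.2/2 = 5.6 m
Base area = pi*r^2 = pi*5.6^2 = 98.520346 m^2
Volume = 98.520346 * 14.8 = 1458.1 m^3

1458.1 m^3


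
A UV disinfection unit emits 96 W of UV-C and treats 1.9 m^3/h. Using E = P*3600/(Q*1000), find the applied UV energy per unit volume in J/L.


Energy delivered per hour = 96 W * 3600 s = 345600 J/h
Volume treated per hour = 1.9 m^3/h * 1000 = 1900 L/h
dose = 345600 / 1900 = 181.895 J/L

181.895 J/L


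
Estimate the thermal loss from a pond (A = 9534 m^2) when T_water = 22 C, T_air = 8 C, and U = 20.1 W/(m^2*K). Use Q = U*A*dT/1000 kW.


Temperature difference dT = 22 - 8 = 14 K
Heat loss (W) = U * A * dT = 20.1 * 9534 * 14 = 2682867.6 W
Convert to kW: 2682867.6 / 1000 = 2682.8676 kW

2682.8676 kW


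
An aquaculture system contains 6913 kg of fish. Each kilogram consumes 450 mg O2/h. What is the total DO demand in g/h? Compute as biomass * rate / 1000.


Total O2 consumption (mg/h) = 6913 kg * 450 mg/(kg*h) = 3110850 mg/h
Convert to g/h: 3110850 / 1000 = 3110.85 g/h

3110.85 g/h


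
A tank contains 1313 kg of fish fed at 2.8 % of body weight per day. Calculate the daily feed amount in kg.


Feeding rate fraction = 2.8% / 100 = 0.028
Daily feed = 1313 kg * 0.028 = 36.764 kg/day

36.764 kg/day


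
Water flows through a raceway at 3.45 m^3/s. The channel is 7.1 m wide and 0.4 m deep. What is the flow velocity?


Cross-sectional area = W * d = 7.1 * 0.4 = 2.84 m^2
Velocity = Q / A = 3.45 / 2.84 = 1.21479 m/s

1.21479 m/s


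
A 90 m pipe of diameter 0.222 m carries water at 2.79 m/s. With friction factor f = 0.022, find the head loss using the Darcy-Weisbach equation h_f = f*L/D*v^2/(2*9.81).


v^2 = 2.79^2 = 7.7841 m^2/s^2
L/D = 90/0.222 = 405.40541
h_f = f*(L/D)*v^2/(2g) = 0.022 * 405.40541 * 7.7841 / 19.62 = 3.53852 m

3.53852 m


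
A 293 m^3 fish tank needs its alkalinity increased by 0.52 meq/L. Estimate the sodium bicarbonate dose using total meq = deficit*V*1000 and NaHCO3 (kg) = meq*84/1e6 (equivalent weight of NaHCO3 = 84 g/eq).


Tank volume in L = 293 m^3 * 1000 = 293000 L
Total meq required = 0.52 meq/L * 293000 L = 152360 meq
NaHCO3 mass = 152360 meq * 84 mg/meq / 1e6 = 12.7982 kg

12.7982 kg


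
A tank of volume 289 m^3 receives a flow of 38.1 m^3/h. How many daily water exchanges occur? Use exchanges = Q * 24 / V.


Daily flow volume = 38.1 m^3/h * 24 h = 914.4 m^3/day
Exchanges = daily flow / tank volume = 914.4 / 289 = 3.16401 exchanges/day

3.16401 exchanges/day


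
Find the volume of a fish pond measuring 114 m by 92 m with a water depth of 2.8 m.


Base area = L * W = 114 * 92 = 10488 m^2
Volume = area * depth = 10488 * 2.8 = 29366.4 m^3

29366.4 m^3


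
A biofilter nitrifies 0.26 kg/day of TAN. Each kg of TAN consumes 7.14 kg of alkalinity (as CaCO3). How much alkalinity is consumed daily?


Alkalinity factor: 7.14 kg CaCO3 consumed per kg TAN nitrified
alk = 0.26 kg TAN * 7.14 = 1.8564 kg CaCO3/day

1.8564 kg CaCO3/day


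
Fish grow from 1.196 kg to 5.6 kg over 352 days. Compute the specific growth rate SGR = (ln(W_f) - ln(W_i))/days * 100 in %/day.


ln(W_f) = ln(5.6) = 1.7227666
ln(W_i) = ln(1.196) = 0.17898266
ln(W_f) - ln(W_i) = 1.7227666 - 0.17898266 = 1.5437839
SGR = 1.5437839 / 352 * 100 = 0.438575 %/day

0.438575 %/day


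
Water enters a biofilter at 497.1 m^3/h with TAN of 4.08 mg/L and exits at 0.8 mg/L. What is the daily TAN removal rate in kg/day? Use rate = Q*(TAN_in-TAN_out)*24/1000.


Concentration drop: TAN_in - TAN_out = 4.08 - 0.8 = 3.28 mg/L
Hourly TAN removed = Q * dTAN = 497.1 m^3/h * 3.28 mg/L = 1630.488 g/h  (m^3/h * mg/L = g/h)
Daily TAN removed = 1630.488 * 24 = 39131.712 g/day
Convert to kg/day: 39131.712 / 1000 = 39.131712 kg/day

39.131712 kg/day


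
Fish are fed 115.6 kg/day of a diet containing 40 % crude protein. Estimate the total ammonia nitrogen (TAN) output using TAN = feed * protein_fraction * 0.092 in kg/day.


Protein in feed = 115.6 * 40/100 = 46.24 kg/day
TAN = protein * 0.092 = 46.24 * 0.092 = 4.25408 kg/day

4.25408 kg/day


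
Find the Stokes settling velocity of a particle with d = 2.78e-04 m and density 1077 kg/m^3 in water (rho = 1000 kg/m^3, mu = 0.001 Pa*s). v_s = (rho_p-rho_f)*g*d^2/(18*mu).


Density difference: rho_p - rho_f = 1077 - 1000 = 77 kg/m^3
d^2 = (2.78e-04)^2 = 7.7284e-08 m^2
Numerator = (rho_p - rho_f) * g * d^2 = 77 * 9.81 * 7.7284e-08 = 5.8378015e-05
Denominator = 18 * mu = 18 * 0.001 = 0.018
v_s = 5.8378015e-05 / 0.018 = 0.00324322 m/s
Check: Re = rho_f * v_s * d / mu = 1000 * 0.00324322 * 2.78e-04 / 0.001 = 0.902 < 1, so Stokes' law applies.

0.00324322 m/s


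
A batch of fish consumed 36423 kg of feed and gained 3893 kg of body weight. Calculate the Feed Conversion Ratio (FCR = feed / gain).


FCR = feed consumed / weight gained
FCR = 36423 kg / 3893 kg = 9.35602

9.35602


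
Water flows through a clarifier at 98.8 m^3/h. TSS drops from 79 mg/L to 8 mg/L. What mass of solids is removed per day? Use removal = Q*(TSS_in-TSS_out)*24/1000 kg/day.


Concentration drop: TSS_in - TSS_out = 79 - 8 = 71 mg/L
Hourly solids removed = Q * dTSS = 98.8 m^3/h * 71 mg/L = 7014.8 g/h  (m^3/h * mg/L = g/h)
Daily solids removed = 7014.8 * 24 = 168355.2 g/day
Convert g to kg: 168355.2 / 1000 = 168.3552 kg/day

168.3552 kg/day


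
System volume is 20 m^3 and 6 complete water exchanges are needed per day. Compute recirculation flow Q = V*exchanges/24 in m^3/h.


Daily recirculation volume = 20 m^3 * 6 = 120 m^3/day
Flow rate Q = daily volume / 24 h = 120 / 24 = 5 m^3/h

5 m^3/h


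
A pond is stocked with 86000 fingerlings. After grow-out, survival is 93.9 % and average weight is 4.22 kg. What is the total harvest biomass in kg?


Survivors = 86000 * 93.9/100 = 80754 fish
Harvest biomass = survivors * W_f = 80754 * 4.22 = 340781.88 kg

340781.88 kg


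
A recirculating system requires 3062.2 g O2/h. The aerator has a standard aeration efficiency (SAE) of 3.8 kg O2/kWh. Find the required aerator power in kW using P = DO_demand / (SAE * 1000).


SAE in g O2/kWh = 3.8 * 1000 = 3800 g/kWh
P = DO_demand / SAE_g = 3062.2 / 3800 = 0.805842 kW

0.805842 kW


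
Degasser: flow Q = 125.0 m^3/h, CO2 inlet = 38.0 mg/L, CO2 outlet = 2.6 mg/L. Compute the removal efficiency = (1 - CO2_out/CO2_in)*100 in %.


CO2_out / CO2_in = 2.6 / 38.0 = 0.068421053
Fraction remaining = 0.068421053
efficiency = (1 - 0.068421053) * 100 = 93.1579 %

93.1579 %


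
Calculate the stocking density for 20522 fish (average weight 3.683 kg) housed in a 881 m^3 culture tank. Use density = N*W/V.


Total biomass = 20522 fish * 3.683 kg = 75582.526 kg
Density = total biomass / volume = 75582.526 / 881 = 85.7917 kg/m^3

85.7917 kg/m^3


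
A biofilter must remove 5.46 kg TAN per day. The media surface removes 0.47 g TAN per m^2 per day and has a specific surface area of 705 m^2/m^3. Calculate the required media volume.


A = 5.46*1000 / 0.47 = 11617.021 m^2
V = 11617.021 / 705 = 16.478

16.478 m^3


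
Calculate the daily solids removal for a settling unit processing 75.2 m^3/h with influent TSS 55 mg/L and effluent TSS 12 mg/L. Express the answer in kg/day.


Concentration drop: TSS_in - TSS_out = 55 - 12 = 43 mg/L
Hourly solids removed = Q * dTSS = 75.2 m^3/h * 43 mg/L = 3233.6 g/h  (m^3/h * mg/L = g/h)
Daily solids removed = 3233.6 * 24 = 77606.4 g/day
Convert g to kg: 77606.4 / 1000 = 77.6064 kg/day

77.6064 kg/day


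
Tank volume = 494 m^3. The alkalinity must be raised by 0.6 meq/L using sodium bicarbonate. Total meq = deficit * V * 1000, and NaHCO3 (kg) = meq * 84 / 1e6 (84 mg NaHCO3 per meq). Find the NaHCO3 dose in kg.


Tank volume in L = 494 m^3 * 1000 = 494000 L
Total meq required = 0.6 meq/L * 494000 L = 296400 meq
NaHCO3 mass = 296400 meq * 84 mg/meq / 1e6 = 24.8976 kg

24.8976 kg


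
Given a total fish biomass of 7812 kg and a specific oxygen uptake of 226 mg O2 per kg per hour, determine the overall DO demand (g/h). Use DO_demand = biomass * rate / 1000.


Total O2 consumption (mg/h) = 7812 kg * 226 mg/(kg*h) = 1765512 mg/h
Convert to g/h: 1765512 / 1000 = 1765.512 g/h

1765.512 g/h


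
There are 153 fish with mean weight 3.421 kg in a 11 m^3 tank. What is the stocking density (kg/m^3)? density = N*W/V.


Total biomass = 153 fish * 3.421 kg = 523.413 kg
Density = total biomass / volume = 523.413 / 11 = 47.583 kg/m^3

47.583 kg/m^3


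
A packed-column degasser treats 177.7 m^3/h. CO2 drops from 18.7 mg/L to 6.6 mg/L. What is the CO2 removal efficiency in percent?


CO2_out / CO2_in = 6.6 / 18.7 = 0.35294118
Fraction remaining = 0.35294118
efficiency = (1 - 0.35294118) * 100 = 64.7059 %

64.7059 %


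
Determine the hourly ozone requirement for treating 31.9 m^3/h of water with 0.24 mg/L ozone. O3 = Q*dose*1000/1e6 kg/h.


O3 demand (mg/h) = Q * dose * 1000 = 31.9 * 0.24 * 1000 = 7656 mg/h
Convert mg to kg: 7656 / 1e6 = 0.007656 kg/h

0.007656 kg/h


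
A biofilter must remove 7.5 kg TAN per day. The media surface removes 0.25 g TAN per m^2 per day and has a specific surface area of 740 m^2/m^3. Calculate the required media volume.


A = 7.5*1000 / 0.25 = 30000 m^2
V = 30000 / 740 = 40.5405

40.5405 m^3


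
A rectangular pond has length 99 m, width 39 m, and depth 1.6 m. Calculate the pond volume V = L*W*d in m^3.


Base area = L * W = 99 * 39 = 3861 m^2
Volume = area * depth = 3861 * 1.6 = 6177.6 m^3

6177.6 m^3


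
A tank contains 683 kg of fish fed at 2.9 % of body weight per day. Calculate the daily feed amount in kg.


Feeding rate fraction = 2.9% / 100 = 0.029
Daily feed = 683 kg * 0.029 = 19.807 kg/day

19.807 kg/day


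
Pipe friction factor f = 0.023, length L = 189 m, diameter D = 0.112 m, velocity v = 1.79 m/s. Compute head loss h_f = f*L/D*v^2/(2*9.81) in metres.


v^2 = 1.79^2 = 3.2041 m^2/s^2
L/D = 189/0.112 = 1687.5
h_f = f*(L/D)*v^2/(2g) = 0.023 * 1687.5 * 3.2041 / 19.62 = 6.33839 m

6.33839 m


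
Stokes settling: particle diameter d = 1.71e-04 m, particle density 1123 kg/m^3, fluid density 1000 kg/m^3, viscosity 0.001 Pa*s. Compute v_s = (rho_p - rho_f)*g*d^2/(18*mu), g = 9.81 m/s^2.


Density difference: rho_p - rho_f = 1123 - 1000 = 123 kg/m^3
d^2 = (1.71e-04)^2 = 2.9241e-08 m^2
Numerator = (rho_p - rho_f) * g * d^2 = 123 * 9.81 * 2.9241e-08 = 3.5283068e-05
Denominator = 18 * mu = 18 * 0.001 = 0.018
v_s = 3.5283068e-05 / 0.018 = 0.00196017 m/s
Check: Re = rho_f * v_s * d / mu = 1000 * 0.00196017 * 1.71e-04 / 0.001 = 0.335 < 1, so Stokes' law applies.

0.00196017 m/s


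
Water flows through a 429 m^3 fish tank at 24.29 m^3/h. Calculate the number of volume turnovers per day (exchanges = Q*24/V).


Daily flow volume = 24.29 m^3/h * 24 h = 582.96 m^3/day
Exchanges = daily flow / tank volume = 582.96 / 429 = 1.35888 exchanges/day

1.35888 exchanges/day


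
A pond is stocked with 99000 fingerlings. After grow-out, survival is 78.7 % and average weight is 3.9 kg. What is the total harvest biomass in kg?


Survivors = 99000 * 78.7/100 = 77913 fish
Harvest biomass = survivors * W_f = 77913 * 3.9 = 303860.7 kg

303860.7 kg


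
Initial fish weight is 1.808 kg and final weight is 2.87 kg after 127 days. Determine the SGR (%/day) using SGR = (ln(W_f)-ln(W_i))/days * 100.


ln(W_f) = ln(2.87) = 1.054312
ln(W_i) = ln(1.808) = 0.59222126
ln(W_f) - ln(W_i) = 1.054312 - 0.59222126 = 0.46209074
SGR = 0.46209074 / 127 * 100 = 0.363851 %/day

0.363851 %/day


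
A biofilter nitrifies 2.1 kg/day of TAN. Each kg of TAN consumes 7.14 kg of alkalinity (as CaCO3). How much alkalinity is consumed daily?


Alkalinity factor: 7.14 kg CaCO3 consumed per kg TAN nitrified
alk = 2.1 kg TAN * 7.14 = 14.994 kg CaCO3/day

14.994 kg CaCO3/day


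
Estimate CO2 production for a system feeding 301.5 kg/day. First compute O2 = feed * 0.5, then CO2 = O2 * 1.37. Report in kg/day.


O2 = 301.5 * 0.5 = 150.75
CO2 = 150.75 * 1.37 = 206.5275

206.5275 kg/day


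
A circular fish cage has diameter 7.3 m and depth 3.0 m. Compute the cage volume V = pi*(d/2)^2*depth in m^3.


r = d/2 = 7.3/2 = 3.65 m
Base area = pi*r^2 = pi*3.65^2 = 41.853868 m^2
Volume = 41.853868 * 3.0 = 125.562 m^3

125.562 m^3


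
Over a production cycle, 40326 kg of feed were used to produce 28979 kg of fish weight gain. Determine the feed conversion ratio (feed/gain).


FCR = feed consumed / weight gained
FCR = 40326 kg / 28979 kg = 1.39156

1.39156


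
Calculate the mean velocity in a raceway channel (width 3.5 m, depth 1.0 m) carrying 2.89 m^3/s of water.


Cross-sectional area = W * d = 3.5 * 1.0 = 3.5 m^2
Velocity = Q / A = 2.89 / 3.5 = 0.825714 m/s

0.825714 m/s


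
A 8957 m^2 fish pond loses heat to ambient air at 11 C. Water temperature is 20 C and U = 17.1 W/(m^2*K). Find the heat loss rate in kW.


Temperature difference dT = 20 - 11 = 9 K
Heat loss (W) = U * A * dT = 17.1 * 8957 * 9 = 1378482.3 W
Convert to kW: 1378482.3 / 1000 = 1378.4823 kW

1378.4823 kW


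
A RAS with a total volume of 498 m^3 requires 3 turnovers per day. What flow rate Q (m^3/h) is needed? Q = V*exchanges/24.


Daily recirculation volume = 498 m^3 * 3 = 1494 m^3/day
Flow rate Q = daily volume / 24 h = 1494 / 24 = 62.25 m^3/h

62.25 m^3/h


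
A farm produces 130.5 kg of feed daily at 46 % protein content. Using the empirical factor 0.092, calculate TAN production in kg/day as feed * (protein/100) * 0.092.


Protein in feed = 130.5 * 46/100 = 60.03 kg/day
TAN = protein * 0.092 = 60.03 * 0.092 = 5.52276 kg/day

5.52276 kg/day


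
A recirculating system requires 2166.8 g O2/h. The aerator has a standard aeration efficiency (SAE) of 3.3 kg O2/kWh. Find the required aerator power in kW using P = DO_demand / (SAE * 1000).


SAE in g O2/kWh = 3.3 * 1000 = 3300 g/kWh
P = DO_demand / SAE_g = 2166.8 / 3300 = 0.656606 kW

0.656606 kW


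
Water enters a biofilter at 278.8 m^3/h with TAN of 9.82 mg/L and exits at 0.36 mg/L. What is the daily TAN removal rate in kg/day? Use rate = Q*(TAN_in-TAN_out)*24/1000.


Concentration drop: TAN_in - TAN_out = 9.82 - 0.36 = 9.46 mg/L
Hourly TAN removed = Q * dTAN = 278.8 m^3/h * 9.46 mg/L = 2637.448 g/h  (m^3/h * mg/L = g/h)
Daily TAN removed = 2637.448 * 24 = 63298.752 g/day
Convert to kg/day: 63298.752 / 1000 = 63.298752 kg/day

63.298752 kg/day


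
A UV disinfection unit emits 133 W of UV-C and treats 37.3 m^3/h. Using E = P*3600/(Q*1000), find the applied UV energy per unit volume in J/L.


Energy delivered per hour = 133 W * 3600 s = 478800 J/h
Volume treated per hour = 37.3 m^3/h * 1000 = 37300 L/h
dose = 478800 / 37300 = 12.8365 J/L

12.8365 J/L


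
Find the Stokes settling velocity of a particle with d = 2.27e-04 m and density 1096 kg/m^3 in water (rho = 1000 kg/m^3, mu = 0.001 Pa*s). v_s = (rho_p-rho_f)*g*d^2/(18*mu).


Density difference: rho_p - rho_f = 1096 - 1000 = 96 kg/m^3
d^2 = (2.27e-04)^2 = 5.1529e-08 m^2
Numerator = (rho_p - rho_f) * g * d^2 = 96 * 9.81 * 5.1529e-08 = 4.8527951e-05
Denominator = 18 * mu = 18 * 0.001 = 0.018
v_s = 4.8527951e-05 / 0.018 = 0.002696 m/s
Check: Re = rho_f * v_s * d / mu = 1000 * 0.002696 * 2.27e-04 / 0.001 = 0.612 < 1, so Stokes' law applies.

0.002696 m/s


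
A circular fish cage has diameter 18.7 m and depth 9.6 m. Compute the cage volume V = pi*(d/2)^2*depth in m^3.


r = d/2 = 18.7/2 = 9.35 m
Base area = pi*r^2 = pi*9.35^2 = 274.64588 m^2
Volume = 274.64588 * 9.6 = 2636.6 m^3

2636.6 m^3


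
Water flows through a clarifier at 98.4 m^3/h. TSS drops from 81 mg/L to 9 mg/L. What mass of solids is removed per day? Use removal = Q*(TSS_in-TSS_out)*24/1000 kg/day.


Concentration drop: TSS_in - TSS_out = 81 - 9 = 72 mg/L
Hourly solids removed = Q * dTSS = 98.4 m^3/h * 72 mg/L = 7084.8 g/h  (m^3/h * mg/L = g/h)
Daily solids removed = 7084.8 * 24 = 170035.2 g/day
Convert g to kg: 170035.2 / 1000 = 170.0352 kg/day

170.0352 kg/day


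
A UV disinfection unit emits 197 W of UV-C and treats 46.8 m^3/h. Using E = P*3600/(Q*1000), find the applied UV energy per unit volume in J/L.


Energy delivered per hour = 197 W * 3600 s = 709200 J/h
Volume treated per hour = 46.8 m^3/h * 1000 = 46800 L/h
dose = 709200 / 46800 = 15.1538 J/L

15.1538 J/L


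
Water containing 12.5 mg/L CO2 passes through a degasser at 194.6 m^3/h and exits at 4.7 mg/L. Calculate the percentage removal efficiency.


CO2_out / CO2_in = 4.7 / 12.5 = 0.376
Fraction remaining = 0.376
efficiency = (1 - 0.376) * 100 = 62.4 %

62.4 %


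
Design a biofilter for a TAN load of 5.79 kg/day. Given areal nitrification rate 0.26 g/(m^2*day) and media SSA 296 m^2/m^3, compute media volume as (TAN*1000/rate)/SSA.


A = 5.79*1000 / 0.26 = 22269.231 m^2
V = 22269.231 / 296 = 75.2339

75.2339 m^3


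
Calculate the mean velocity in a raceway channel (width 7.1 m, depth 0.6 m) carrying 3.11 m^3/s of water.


Cross-sectional area = W * d = 7.1 * 0.6 = 4.26 m^2
Velocity = Q / A = 3.11 / 4.26 = 0.730047 m/s

0.730047 m/s


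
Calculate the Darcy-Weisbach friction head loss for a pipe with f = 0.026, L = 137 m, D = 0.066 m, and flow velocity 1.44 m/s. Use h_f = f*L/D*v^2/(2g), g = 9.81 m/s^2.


v^2 = 1.44^2 = 2.0736 m^2/s^2
L/D = 137/0.066 = 2075.7576
h_f = f*(L/D)*v^2/(2g) = 0.026 * 2075.7576 * 2.0736 / 19.62 = 5.70395 m

5.70395 m


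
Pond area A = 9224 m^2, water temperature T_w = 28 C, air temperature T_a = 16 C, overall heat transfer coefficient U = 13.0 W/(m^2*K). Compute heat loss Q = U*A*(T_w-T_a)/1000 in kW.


Temperature difference dT = 28 - 16 = 12 K
Heat loss (W) = U * A * dT = 13.0 * 9224 * 12 = 1438944 W
Convert to kW: 1438944 / 1000 = 1438.944 kW

1438.944 kW


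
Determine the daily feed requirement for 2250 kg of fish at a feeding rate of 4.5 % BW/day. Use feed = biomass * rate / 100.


Feeding rate fraction = 4.5% / 100 = 0.045
Daily feed = 2250 kg * 0.045 = 101.25 kg/day

101.25 kg/day


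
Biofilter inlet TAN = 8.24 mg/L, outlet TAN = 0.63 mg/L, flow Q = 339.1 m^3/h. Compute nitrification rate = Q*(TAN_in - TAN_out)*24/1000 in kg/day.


Concentration drop: TAN_in - TAN_out = 8.24 - 0.63 = 7.61 mg/L
Hourly TAN removed = Q * dTAN = 339.1 m^3/h * 7.61 mg/L = 2580.551 g/h  (m^3/h * mg/L = g/h)
Daily TAN removed = 2580.551 * 24 = 61933.224 g/day
Convert to kg/day: 61933.224 / 1000 = 61.933224 kg/day

61.933224 kg/day


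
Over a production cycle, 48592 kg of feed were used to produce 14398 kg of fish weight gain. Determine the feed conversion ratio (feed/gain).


FCR = feed consumed / weight gained
FCR = 48592 kg / 14398 kg = 3.37491

3.37491


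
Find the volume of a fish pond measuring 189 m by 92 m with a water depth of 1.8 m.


Base area = L * W = 189 * 92 = 17388 m^2
Volume = area * depth = 17388 * 1.8 = 31298.4 m^3

31298.4 m^3


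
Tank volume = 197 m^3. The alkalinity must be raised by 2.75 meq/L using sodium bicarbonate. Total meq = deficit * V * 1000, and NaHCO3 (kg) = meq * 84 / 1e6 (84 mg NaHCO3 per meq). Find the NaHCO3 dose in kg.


Tank volume in L = 197 m^3 * 1000 = 197000 L
Total meq required = 2.75 meq/L * 197000 L = 541750 meq
NaHCO3 mass = 541750 meq * 84 mg/meq / 1e6 = 45.507 kg

45.507 kg


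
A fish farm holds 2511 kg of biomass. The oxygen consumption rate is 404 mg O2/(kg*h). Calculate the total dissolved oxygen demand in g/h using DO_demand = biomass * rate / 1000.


Total O2 consumption (mg/h) = 2511 kg * 404 mg/(kg*h) = 1014444 mg/h
Convert to g/h: 1014444 / 1000 = 1014.444 g/h

1014.444 g/h


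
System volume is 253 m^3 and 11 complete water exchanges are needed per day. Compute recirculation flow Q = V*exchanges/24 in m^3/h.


Daily recirculation volume = 253 m^3 * 11 = 2783 m^3/day
Flow rate Q = daily volume / 24 h = 2783 / 24 = 115.958 m^3/h

115.958 m^3/h


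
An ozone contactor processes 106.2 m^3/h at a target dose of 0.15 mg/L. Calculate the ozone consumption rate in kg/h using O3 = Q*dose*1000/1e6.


O3 demand (mg/h) = Q * dose * 1000 = 106.2 * 0.15 * 1000 = 15930 mg/h
Convert mg to kg: 15930 / 1e6 = 0.01593 kg/h

0.01593 kg/h


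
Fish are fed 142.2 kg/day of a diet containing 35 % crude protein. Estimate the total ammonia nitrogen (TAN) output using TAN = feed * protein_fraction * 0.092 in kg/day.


Protein in feed = 142.2 * 35/100 = 49.77 kg/day
TAN = protein * 0.092 = 49.77 * 0.092 = 4.57884 kg/day

4.57884 kg/day


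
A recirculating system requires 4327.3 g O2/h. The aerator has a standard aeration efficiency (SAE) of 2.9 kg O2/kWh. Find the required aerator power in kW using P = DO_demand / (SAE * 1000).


SAE in g O2/kWh = 2.9 * 1000 = 2900 g/kWh
P = DO_demand / SAE_g = 4327.3 / 2900 = 1.49217 kW

1.49217 kW
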